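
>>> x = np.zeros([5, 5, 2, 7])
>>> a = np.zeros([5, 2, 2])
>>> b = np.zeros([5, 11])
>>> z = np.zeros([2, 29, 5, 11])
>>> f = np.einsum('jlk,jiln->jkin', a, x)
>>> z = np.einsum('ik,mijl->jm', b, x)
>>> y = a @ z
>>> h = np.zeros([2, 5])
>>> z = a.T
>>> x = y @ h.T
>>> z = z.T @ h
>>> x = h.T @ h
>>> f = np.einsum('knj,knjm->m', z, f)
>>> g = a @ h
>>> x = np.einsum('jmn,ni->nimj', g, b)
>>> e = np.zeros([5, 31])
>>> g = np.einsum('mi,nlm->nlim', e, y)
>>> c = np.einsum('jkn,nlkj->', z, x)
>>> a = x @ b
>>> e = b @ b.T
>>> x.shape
(5, 11, 2, 5)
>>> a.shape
(5, 11, 2, 11)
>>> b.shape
(5, 11)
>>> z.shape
(5, 2, 5)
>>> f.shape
(7,)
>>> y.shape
(5, 2, 5)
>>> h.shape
(2, 5)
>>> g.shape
(5, 2, 31, 5)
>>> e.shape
(5, 5)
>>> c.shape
()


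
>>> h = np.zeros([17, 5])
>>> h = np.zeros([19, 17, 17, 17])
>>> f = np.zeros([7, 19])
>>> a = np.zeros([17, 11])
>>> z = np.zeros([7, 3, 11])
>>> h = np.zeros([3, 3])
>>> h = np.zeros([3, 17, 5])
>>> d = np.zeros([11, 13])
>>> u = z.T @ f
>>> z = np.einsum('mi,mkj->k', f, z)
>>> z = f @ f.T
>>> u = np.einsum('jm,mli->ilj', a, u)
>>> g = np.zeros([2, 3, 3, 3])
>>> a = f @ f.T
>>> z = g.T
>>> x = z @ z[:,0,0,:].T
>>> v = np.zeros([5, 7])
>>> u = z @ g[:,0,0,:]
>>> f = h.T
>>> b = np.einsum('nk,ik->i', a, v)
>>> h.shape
(3, 17, 5)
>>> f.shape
(5, 17, 3)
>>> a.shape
(7, 7)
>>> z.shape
(3, 3, 3, 2)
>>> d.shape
(11, 13)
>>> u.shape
(3, 3, 3, 3)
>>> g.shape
(2, 3, 3, 3)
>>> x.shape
(3, 3, 3, 3)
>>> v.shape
(5, 7)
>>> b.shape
(5,)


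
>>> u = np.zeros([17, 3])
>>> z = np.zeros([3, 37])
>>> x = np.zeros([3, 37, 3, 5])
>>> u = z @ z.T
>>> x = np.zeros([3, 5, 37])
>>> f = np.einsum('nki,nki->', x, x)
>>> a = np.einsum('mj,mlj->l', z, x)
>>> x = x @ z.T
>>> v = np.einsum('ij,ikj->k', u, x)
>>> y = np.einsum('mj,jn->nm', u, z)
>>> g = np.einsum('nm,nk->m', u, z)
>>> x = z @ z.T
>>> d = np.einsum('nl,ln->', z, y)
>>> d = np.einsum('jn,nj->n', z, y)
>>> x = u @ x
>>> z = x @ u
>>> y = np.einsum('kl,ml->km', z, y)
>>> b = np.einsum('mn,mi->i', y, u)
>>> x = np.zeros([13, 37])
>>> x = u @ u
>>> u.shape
(3, 3)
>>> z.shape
(3, 3)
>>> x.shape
(3, 3)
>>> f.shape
()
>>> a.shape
(5,)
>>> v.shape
(5,)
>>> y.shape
(3, 37)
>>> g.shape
(3,)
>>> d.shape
(37,)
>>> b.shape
(3,)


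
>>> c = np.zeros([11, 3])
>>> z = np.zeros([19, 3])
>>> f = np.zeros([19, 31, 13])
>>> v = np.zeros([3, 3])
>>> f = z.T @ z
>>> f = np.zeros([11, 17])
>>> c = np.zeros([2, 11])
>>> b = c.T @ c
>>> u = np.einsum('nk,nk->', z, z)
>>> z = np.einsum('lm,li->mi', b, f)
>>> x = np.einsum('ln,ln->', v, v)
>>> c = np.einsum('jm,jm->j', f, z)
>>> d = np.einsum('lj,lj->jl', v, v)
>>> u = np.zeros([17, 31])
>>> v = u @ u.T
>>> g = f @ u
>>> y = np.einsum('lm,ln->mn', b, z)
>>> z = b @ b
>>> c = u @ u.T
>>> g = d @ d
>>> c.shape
(17, 17)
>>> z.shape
(11, 11)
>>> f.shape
(11, 17)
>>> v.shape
(17, 17)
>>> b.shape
(11, 11)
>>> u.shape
(17, 31)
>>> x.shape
()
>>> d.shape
(3, 3)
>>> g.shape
(3, 3)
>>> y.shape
(11, 17)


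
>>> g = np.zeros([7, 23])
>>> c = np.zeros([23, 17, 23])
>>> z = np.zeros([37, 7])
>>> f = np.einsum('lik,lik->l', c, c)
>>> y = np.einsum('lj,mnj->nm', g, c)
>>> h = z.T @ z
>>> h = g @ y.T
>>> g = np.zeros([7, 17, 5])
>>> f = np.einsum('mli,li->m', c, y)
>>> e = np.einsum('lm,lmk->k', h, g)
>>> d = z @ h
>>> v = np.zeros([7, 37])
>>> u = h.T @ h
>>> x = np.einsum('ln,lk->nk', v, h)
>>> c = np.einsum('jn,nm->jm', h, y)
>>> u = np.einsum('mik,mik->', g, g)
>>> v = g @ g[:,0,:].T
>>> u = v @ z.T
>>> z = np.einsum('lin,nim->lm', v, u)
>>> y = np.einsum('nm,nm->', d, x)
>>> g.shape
(7, 17, 5)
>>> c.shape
(7, 23)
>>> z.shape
(7, 37)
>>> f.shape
(23,)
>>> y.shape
()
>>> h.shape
(7, 17)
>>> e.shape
(5,)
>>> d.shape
(37, 17)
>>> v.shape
(7, 17, 7)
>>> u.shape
(7, 17, 37)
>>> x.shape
(37, 17)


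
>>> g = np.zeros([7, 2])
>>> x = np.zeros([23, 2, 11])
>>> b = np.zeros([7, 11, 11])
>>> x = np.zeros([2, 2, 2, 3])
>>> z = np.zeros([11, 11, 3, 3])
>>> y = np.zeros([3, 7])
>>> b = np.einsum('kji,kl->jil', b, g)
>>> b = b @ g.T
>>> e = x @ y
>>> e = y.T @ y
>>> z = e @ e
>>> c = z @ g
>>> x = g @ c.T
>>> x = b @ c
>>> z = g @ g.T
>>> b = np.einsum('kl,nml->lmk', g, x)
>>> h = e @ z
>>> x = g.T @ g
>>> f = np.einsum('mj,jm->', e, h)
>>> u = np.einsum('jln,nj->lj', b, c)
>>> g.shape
(7, 2)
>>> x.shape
(2, 2)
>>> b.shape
(2, 11, 7)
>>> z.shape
(7, 7)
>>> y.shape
(3, 7)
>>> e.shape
(7, 7)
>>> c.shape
(7, 2)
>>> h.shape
(7, 7)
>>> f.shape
()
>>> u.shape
(11, 2)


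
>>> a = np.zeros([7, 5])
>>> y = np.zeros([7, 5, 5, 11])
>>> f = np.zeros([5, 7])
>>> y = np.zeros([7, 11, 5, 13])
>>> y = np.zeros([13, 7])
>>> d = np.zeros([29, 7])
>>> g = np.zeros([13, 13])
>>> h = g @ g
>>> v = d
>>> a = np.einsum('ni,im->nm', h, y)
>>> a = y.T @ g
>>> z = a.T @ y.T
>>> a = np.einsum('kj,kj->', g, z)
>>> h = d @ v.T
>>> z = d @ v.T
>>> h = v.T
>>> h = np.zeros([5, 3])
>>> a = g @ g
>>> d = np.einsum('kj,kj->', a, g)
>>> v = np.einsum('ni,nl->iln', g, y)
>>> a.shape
(13, 13)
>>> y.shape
(13, 7)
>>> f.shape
(5, 7)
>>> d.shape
()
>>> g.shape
(13, 13)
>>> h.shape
(5, 3)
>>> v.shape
(13, 7, 13)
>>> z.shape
(29, 29)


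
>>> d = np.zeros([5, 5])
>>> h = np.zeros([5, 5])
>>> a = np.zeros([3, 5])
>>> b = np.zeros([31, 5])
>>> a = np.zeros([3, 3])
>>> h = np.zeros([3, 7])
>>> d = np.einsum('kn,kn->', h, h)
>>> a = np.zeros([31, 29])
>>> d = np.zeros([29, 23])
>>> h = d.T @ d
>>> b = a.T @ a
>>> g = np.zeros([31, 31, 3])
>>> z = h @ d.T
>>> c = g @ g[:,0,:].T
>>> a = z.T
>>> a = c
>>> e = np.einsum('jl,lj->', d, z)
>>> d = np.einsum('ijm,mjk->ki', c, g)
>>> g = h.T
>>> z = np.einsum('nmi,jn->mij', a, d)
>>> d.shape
(3, 31)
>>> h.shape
(23, 23)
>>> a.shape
(31, 31, 31)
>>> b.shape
(29, 29)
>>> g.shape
(23, 23)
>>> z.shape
(31, 31, 3)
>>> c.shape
(31, 31, 31)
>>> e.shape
()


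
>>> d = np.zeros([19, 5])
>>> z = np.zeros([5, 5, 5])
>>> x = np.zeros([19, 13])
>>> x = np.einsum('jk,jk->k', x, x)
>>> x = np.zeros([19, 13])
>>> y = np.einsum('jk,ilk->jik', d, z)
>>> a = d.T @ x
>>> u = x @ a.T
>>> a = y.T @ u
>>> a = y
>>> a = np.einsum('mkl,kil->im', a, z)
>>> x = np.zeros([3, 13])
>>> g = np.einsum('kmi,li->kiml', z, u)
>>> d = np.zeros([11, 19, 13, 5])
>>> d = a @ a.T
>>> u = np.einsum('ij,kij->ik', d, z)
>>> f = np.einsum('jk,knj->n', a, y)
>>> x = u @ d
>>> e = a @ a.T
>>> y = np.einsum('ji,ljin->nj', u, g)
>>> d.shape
(5, 5)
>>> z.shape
(5, 5, 5)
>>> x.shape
(5, 5)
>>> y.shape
(19, 5)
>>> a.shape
(5, 19)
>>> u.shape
(5, 5)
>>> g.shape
(5, 5, 5, 19)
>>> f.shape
(5,)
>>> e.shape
(5, 5)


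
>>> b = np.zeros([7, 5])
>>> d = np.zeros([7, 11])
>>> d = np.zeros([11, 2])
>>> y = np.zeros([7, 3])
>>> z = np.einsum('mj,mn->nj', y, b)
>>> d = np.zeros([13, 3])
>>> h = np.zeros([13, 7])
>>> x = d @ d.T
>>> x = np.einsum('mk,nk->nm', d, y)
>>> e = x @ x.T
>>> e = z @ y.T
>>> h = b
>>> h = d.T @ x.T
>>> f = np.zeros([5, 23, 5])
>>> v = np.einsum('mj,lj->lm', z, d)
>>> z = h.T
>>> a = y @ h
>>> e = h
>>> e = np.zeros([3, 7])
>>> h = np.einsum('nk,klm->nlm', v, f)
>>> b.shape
(7, 5)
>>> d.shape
(13, 3)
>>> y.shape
(7, 3)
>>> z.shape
(7, 3)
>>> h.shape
(13, 23, 5)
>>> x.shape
(7, 13)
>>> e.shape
(3, 7)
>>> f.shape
(5, 23, 5)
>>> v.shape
(13, 5)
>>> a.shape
(7, 7)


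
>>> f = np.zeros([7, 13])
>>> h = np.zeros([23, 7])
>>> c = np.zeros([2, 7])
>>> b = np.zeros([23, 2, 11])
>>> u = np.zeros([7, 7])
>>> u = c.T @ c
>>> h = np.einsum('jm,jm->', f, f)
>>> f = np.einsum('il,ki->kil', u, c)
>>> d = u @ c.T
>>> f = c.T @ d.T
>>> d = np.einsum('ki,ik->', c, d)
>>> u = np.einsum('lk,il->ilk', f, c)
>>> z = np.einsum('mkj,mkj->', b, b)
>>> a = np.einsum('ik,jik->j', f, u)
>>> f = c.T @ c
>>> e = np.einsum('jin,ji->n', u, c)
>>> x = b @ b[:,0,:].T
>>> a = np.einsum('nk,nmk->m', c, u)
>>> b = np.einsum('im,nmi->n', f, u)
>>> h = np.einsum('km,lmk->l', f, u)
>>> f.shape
(7, 7)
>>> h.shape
(2,)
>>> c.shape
(2, 7)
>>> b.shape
(2,)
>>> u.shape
(2, 7, 7)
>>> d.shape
()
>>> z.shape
()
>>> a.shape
(7,)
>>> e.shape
(7,)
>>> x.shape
(23, 2, 23)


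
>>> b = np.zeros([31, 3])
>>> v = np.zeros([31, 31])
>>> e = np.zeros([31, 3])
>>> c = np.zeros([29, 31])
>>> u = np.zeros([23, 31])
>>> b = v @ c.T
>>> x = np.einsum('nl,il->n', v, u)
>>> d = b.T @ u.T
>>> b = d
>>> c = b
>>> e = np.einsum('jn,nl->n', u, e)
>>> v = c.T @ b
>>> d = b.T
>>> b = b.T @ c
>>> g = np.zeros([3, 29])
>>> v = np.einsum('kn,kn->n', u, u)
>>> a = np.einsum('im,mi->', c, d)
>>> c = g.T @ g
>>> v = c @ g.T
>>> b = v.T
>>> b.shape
(3, 29)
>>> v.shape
(29, 3)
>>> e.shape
(31,)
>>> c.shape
(29, 29)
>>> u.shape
(23, 31)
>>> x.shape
(31,)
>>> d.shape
(23, 29)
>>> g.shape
(3, 29)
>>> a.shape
()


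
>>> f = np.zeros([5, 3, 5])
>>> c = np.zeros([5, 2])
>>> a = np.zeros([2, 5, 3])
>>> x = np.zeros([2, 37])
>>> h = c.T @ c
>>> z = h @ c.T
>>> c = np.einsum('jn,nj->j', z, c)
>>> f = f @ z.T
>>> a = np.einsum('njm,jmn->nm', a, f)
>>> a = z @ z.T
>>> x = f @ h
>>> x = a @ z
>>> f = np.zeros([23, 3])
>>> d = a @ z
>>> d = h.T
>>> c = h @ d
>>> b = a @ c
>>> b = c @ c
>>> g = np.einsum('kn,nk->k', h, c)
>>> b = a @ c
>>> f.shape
(23, 3)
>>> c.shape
(2, 2)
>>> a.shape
(2, 2)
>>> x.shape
(2, 5)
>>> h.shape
(2, 2)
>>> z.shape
(2, 5)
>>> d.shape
(2, 2)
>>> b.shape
(2, 2)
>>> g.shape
(2,)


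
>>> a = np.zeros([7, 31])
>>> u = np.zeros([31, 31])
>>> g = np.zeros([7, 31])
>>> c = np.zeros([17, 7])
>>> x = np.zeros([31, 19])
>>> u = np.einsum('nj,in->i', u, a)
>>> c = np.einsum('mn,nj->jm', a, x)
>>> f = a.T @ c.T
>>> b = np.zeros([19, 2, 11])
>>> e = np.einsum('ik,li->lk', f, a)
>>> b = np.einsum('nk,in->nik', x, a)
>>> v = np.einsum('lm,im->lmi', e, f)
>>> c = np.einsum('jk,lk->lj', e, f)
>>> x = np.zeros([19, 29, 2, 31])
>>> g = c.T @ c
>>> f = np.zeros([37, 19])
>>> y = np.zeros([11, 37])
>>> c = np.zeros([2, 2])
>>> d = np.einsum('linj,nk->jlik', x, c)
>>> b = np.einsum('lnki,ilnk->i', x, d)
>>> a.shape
(7, 31)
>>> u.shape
(7,)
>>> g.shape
(7, 7)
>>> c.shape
(2, 2)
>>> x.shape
(19, 29, 2, 31)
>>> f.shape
(37, 19)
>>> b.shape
(31,)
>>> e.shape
(7, 19)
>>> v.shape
(7, 19, 31)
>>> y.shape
(11, 37)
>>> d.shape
(31, 19, 29, 2)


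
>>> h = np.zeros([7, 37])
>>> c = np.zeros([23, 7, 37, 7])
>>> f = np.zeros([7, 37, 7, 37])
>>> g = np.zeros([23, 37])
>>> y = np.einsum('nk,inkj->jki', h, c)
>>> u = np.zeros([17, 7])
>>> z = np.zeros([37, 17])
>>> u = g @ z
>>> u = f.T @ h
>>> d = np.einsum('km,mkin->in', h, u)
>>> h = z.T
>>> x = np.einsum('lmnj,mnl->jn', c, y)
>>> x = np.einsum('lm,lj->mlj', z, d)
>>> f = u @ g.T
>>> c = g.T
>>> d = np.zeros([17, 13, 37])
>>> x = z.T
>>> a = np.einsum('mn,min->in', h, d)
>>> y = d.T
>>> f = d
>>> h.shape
(17, 37)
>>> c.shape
(37, 23)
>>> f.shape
(17, 13, 37)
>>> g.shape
(23, 37)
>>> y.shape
(37, 13, 17)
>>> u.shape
(37, 7, 37, 37)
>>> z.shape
(37, 17)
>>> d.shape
(17, 13, 37)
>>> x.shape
(17, 37)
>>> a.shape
(13, 37)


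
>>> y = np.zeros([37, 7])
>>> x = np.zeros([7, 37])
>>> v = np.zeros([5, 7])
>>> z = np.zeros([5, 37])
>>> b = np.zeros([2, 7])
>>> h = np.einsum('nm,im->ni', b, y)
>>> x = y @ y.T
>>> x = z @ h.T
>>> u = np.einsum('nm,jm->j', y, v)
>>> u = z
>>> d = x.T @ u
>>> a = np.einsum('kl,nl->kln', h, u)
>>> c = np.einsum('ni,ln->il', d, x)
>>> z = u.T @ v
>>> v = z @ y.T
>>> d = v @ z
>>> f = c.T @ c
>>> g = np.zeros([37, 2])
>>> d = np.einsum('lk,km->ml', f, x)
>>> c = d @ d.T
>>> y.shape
(37, 7)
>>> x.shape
(5, 2)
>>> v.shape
(37, 37)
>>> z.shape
(37, 7)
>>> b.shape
(2, 7)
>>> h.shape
(2, 37)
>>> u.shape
(5, 37)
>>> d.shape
(2, 5)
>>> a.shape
(2, 37, 5)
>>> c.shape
(2, 2)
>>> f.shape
(5, 5)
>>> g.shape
(37, 2)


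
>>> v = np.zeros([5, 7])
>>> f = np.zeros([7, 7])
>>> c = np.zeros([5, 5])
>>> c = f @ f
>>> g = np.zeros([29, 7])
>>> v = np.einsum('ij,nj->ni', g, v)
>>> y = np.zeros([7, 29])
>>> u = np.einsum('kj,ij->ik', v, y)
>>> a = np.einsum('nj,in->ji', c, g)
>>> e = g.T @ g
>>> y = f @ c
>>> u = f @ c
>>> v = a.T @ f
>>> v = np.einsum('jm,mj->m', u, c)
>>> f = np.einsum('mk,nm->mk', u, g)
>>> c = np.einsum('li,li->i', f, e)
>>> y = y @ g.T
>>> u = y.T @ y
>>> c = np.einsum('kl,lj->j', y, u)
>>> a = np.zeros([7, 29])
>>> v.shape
(7,)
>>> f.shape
(7, 7)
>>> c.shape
(29,)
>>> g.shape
(29, 7)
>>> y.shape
(7, 29)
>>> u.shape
(29, 29)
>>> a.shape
(7, 29)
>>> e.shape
(7, 7)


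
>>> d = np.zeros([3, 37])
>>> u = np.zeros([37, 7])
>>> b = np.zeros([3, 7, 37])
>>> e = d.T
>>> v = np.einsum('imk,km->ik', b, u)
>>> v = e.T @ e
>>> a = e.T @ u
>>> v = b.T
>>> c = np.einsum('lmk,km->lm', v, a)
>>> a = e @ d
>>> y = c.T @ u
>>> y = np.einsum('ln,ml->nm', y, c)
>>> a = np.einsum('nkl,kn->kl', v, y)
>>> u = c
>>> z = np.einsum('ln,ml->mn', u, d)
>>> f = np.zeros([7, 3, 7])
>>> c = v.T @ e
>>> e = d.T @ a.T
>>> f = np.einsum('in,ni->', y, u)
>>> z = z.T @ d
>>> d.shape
(3, 37)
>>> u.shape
(37, 7)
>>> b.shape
(3, 7, 37)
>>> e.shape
(37, 7)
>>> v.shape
(37, 7, 3)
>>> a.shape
(7, 3)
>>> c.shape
(3, 7, 3)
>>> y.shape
(7, 37)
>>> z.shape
(7, 37)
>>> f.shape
()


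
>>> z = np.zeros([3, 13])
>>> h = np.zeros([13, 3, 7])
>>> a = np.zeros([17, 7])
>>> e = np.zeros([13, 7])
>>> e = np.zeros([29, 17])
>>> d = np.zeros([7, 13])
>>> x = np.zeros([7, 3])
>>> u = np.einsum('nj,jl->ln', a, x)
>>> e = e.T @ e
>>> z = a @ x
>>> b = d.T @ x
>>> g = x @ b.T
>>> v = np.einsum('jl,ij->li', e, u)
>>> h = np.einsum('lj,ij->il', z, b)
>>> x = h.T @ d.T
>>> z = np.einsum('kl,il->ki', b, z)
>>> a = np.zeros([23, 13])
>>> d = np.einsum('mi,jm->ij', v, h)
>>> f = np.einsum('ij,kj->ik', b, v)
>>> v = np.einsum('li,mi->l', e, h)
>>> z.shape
(13, 17)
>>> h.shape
(13, 17)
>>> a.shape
(23, 13)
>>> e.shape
(17, 17)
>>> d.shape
(3, 13)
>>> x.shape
(17, 7)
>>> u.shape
(3, 17)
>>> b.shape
(13, 3)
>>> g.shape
(7, 13)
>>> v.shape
(17,)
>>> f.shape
(13, 17)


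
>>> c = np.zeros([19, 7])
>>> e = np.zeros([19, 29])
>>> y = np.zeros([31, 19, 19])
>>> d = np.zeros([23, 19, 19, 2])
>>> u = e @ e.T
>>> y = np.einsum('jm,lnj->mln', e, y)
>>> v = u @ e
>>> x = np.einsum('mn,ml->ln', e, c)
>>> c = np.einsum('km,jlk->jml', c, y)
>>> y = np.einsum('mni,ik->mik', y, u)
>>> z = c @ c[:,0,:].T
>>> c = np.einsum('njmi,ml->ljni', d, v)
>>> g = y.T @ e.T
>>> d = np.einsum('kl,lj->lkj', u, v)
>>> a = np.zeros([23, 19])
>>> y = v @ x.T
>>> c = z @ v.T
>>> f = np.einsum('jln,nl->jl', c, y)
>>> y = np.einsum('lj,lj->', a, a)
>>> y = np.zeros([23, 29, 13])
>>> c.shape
(29, 7, 19)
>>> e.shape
(19, 29)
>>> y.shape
(23, 29, 13)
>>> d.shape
(19, 19, 29)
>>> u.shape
(19, 19)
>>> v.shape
(19, 29)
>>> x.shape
(7, 29)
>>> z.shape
(29, 7, 29)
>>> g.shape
(19, 19, 19)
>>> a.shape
(23, 19)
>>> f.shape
(29, 7)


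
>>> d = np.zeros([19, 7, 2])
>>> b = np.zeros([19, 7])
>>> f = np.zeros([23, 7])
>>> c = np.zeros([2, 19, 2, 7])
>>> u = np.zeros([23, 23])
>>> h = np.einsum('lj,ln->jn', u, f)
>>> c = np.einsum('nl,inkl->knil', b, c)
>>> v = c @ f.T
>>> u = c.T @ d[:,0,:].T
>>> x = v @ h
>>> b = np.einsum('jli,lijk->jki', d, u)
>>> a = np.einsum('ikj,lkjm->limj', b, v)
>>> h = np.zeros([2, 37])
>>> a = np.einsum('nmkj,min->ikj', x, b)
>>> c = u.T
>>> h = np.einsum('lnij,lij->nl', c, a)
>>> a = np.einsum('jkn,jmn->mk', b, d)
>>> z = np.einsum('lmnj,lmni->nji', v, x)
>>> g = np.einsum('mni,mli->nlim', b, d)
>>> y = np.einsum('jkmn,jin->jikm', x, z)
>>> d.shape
(19, 7, 2)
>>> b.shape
(19, 19, 2)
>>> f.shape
(23, 7)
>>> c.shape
(19, 19, 2, 7)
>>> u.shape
(7, 2, 19, 19)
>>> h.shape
(19, 19)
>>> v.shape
(2, 19, 2, 23)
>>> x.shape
(2, 19, 2, 7)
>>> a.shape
(7, 19)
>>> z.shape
(2, 23, 7)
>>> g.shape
(19, 7, 2, 19)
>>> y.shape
(2, 23, 19, 2)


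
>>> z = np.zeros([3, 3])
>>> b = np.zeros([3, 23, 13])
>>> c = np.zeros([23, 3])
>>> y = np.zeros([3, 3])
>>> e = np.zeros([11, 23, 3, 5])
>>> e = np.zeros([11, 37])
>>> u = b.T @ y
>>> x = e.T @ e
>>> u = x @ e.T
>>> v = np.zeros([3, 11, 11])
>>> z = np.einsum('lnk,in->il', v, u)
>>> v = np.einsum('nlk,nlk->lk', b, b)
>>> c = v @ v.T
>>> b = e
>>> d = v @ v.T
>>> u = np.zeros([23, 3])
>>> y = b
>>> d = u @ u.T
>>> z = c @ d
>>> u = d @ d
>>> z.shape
(23, 23)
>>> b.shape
(11, 37)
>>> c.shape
(23, 23)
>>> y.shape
(11, 37)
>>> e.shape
(11, 37)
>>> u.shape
(23, 23)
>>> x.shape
(37, 37)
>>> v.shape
(23, 13)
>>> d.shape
(23, 23)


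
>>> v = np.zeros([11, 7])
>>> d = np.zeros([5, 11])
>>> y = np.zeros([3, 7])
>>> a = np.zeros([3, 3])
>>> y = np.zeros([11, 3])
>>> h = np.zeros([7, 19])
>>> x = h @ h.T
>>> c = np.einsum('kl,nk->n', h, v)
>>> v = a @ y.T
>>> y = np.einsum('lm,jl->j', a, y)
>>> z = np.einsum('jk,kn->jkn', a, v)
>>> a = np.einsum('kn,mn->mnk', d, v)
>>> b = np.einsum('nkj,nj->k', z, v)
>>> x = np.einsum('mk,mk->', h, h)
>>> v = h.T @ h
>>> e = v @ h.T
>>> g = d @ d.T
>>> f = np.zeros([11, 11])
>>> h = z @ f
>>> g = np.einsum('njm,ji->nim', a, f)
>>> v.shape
(19, 19)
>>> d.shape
(5, 11)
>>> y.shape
(11,)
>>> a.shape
(3, 11, 5)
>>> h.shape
(3, 3, 11)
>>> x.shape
()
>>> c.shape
(11,)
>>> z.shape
(3, 3, 11)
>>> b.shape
(3,)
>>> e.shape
(19, 7)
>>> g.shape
(3, 11, 5)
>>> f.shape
(11, 11)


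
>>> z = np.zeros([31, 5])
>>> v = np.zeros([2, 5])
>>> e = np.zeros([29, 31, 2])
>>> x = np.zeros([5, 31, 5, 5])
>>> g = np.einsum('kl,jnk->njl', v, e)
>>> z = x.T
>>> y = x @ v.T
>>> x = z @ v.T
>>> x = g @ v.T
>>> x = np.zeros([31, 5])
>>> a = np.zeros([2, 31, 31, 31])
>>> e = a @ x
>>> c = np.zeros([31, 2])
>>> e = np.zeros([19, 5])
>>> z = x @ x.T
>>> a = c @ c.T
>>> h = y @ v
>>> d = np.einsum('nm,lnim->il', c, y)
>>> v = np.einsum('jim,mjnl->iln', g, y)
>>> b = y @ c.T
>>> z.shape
(31, 31)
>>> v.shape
(29, 2, 5)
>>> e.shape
(19, 5)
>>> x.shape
(31, 5)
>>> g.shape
(31, 29, 5)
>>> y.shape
(5, 31, 5, 2)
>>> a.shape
(31, 31)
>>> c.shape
(31, 2)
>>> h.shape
(5, 31, 5, 5)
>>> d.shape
(5, 5)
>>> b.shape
(5, 31, 5, 31)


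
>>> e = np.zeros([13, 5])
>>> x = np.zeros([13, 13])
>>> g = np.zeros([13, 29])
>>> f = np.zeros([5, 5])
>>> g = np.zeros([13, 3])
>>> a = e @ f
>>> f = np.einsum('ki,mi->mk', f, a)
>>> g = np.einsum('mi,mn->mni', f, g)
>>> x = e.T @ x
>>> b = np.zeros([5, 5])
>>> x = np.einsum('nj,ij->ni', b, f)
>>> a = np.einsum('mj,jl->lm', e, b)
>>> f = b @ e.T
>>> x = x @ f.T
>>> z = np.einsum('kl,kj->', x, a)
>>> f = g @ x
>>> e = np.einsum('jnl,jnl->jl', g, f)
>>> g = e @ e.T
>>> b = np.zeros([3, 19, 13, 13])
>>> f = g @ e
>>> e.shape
(13, 5)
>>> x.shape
(5, 5)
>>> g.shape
(13, 13)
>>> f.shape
(13, 5)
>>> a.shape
(5, 13)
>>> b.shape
(3, 19, 13, 13)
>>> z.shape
()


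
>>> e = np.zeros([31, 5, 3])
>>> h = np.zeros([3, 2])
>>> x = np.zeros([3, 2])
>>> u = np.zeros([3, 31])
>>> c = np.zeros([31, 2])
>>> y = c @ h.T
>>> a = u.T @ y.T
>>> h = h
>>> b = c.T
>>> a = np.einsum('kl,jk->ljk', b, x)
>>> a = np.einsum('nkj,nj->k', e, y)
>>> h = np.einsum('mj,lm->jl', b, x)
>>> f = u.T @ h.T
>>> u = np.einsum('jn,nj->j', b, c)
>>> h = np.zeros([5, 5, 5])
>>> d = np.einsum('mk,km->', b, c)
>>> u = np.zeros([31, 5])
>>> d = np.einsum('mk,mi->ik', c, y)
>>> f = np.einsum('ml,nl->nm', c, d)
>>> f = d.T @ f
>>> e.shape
(31, 5, 3)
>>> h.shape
(5, 5, 5)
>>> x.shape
(3, 2)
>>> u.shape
(31, 5)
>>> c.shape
(31, 2)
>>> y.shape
(31, 3)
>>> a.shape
(5,)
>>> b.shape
(2, 31)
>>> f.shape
(2, 31)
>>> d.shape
(3, 2)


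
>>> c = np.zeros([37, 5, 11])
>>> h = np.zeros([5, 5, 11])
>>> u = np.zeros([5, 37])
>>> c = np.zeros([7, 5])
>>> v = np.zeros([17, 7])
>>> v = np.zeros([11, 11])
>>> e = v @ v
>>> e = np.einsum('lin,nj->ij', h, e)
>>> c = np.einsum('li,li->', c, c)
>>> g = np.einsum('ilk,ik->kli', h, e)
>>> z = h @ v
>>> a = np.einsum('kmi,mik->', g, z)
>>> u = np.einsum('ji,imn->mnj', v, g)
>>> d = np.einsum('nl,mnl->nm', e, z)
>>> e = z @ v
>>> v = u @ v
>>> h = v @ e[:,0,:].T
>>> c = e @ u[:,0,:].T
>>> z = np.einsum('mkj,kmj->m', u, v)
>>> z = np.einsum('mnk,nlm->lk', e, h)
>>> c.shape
(5, 5, 5)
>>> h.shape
(5, 5, 5)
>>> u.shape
(5, 5, 11)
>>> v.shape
(5, 5, 11)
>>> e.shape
(5, 5, 11)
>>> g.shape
(11, 5, 5)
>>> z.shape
(5, 11)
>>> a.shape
()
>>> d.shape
(5, 5)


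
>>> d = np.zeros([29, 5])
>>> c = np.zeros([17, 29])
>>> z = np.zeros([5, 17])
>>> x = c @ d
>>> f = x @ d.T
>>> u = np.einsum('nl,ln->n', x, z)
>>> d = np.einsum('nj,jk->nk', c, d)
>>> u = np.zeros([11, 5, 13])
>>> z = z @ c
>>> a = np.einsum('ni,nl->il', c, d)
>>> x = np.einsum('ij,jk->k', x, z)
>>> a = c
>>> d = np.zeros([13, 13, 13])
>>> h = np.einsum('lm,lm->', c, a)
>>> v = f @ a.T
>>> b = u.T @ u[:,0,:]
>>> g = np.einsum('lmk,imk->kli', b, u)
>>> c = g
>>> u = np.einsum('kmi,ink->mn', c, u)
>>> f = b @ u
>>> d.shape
(13, 13, 13)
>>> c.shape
(13, 13, 11)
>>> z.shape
(5, 29)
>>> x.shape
(29,)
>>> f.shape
(13, 5, 5)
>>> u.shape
(13, 5)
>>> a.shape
(17, 29)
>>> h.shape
()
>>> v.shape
(17, 17)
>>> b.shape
(13, 5, 13)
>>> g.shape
(13, 13, 11)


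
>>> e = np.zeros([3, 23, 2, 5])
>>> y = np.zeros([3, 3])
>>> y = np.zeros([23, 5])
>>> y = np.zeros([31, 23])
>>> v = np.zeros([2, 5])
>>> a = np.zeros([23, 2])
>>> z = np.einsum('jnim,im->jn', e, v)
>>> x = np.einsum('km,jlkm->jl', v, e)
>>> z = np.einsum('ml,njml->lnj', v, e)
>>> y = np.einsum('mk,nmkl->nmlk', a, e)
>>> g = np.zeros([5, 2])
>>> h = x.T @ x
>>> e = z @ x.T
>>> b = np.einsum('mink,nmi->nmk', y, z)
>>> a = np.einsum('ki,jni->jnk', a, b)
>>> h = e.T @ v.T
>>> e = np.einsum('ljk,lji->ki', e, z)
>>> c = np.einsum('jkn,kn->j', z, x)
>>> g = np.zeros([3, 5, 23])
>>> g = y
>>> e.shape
(3, 23)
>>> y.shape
(3, 23, 5, 2)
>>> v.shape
(2, 5)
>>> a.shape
(5, 3, 23)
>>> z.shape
(5, 3, 23)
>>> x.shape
(3, 23)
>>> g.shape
(3, 23, 5, 2)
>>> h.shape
(3, 3, 2)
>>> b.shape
(5, 3, 2)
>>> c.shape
(5,)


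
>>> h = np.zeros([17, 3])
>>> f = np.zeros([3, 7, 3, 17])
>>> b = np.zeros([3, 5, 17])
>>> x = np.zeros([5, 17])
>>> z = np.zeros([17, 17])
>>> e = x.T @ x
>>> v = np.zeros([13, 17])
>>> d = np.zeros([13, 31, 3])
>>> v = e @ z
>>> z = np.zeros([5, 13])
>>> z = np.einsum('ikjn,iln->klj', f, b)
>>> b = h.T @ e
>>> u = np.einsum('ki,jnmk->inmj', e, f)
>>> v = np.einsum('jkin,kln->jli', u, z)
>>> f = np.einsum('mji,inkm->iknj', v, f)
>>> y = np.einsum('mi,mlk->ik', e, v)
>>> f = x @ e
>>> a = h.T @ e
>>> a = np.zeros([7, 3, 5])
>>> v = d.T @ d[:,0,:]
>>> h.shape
(17, 3)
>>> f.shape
(5, 17)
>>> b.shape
(3, 17)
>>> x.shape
(5, 17)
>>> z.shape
(7, 5, 3)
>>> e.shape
(17, 17)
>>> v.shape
(3, 31, 3)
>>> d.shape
(13, 31, 3)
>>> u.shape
(17, 7, 3, 3)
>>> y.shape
(17, 3)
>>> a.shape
(7, 3, 5)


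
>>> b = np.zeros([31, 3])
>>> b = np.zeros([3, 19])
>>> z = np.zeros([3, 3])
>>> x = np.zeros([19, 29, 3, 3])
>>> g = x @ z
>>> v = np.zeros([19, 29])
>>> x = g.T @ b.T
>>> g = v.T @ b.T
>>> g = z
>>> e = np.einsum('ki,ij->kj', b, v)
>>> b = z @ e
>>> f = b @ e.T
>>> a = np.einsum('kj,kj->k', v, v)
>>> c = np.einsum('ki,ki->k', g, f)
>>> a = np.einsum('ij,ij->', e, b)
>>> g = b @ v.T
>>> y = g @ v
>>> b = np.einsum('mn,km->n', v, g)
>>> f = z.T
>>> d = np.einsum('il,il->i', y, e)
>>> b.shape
(29,)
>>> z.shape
(3, 3)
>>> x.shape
(3, 3, 29, 3)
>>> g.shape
(3, 19)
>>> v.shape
(19, 29)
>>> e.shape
(3, 29)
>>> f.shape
(3, 3)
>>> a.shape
()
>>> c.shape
(3,)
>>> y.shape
(3, 29)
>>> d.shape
(3,)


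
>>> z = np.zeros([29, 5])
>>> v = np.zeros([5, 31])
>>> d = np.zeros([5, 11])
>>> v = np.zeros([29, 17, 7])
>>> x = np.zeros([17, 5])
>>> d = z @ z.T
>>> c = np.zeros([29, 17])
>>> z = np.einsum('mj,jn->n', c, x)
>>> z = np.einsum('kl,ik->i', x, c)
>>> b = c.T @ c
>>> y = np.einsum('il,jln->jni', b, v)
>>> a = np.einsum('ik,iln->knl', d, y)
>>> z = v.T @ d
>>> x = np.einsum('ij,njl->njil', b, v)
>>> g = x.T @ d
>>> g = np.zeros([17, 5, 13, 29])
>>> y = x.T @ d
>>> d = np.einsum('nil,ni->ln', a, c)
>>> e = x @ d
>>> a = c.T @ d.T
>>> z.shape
(7, 17, 29)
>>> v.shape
(29, 17, 7)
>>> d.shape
(7, 29)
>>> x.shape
(29, 17, 17, 7)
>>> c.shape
(29, 17)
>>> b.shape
(17, 17)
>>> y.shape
(7, 17, 17, 29)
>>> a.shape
(17, 7)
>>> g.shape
(17, 5, 13, 29)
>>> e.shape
(29, 17, 17, 29)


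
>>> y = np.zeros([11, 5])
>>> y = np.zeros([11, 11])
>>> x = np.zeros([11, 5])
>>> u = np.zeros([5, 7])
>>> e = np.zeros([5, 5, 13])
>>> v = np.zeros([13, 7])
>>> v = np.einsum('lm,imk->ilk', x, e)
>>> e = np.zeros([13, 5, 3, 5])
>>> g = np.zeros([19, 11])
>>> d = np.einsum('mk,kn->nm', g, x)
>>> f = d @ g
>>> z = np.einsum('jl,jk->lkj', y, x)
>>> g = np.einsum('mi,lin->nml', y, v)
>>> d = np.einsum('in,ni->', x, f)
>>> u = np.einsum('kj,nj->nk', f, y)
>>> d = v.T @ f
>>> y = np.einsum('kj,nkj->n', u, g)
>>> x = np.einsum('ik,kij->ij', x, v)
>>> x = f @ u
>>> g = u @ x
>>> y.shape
(13,)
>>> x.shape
(5, 5)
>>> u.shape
(11, 5)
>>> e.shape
(13, 5, 3, 5)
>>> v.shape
(5, 11, 13)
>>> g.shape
(11, 5)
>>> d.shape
(13, 11, 11)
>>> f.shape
(5, 11)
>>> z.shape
(11, 5, 11)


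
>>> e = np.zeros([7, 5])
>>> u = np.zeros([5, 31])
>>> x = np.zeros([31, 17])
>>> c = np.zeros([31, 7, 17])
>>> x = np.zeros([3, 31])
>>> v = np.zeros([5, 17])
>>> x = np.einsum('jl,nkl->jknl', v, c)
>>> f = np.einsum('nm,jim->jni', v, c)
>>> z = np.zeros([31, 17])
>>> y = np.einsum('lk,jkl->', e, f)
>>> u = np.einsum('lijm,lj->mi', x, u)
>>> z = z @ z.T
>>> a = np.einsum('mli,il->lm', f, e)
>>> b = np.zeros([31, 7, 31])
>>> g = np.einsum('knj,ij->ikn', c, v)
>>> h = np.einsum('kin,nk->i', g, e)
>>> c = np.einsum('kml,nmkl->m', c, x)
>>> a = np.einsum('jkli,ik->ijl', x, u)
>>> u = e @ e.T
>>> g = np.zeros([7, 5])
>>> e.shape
(7, 5)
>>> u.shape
(7, 7)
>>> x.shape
(5, 7, 31, 17)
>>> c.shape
(7,)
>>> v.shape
(5, 17)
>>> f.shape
(31, 5, 7)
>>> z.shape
(31, 31)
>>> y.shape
()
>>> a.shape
(17, 5, 31)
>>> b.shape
(31, 7, 31)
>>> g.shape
(7, 5)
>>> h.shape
(31,)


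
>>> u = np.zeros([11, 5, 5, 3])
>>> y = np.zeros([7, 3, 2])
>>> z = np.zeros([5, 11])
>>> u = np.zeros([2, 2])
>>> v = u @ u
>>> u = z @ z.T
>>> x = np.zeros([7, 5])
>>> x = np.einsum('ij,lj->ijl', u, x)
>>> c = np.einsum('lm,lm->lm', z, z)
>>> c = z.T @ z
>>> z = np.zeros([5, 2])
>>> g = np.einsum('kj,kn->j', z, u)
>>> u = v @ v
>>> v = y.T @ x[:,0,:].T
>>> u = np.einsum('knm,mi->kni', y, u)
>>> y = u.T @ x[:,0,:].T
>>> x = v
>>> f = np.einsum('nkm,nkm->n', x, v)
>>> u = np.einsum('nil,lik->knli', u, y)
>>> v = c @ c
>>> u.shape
(5, 7, 2, 3)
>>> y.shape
(2, 3, 5)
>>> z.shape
(5, 2)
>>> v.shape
(11, 11)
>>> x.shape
(2, 3, 5)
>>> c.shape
(11, 11)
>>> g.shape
(2,)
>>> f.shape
(2,)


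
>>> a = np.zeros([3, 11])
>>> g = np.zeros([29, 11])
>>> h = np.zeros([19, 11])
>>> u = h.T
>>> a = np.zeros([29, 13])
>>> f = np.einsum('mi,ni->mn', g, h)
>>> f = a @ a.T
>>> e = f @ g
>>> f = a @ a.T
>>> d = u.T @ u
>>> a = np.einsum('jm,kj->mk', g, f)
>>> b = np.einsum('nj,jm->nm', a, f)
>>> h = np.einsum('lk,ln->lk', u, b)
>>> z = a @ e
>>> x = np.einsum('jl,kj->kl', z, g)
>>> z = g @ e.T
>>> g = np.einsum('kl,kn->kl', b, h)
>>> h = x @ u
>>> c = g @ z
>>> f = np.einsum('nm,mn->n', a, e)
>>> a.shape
(11, 29)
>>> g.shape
(11, 29)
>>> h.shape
(29, 19)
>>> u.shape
(11, 19)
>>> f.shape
(11,)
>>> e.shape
(29, 11)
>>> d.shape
(19, 19)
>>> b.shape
(11, 29)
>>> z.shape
(29, 29)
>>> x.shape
(29, 11)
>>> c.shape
(11, 29)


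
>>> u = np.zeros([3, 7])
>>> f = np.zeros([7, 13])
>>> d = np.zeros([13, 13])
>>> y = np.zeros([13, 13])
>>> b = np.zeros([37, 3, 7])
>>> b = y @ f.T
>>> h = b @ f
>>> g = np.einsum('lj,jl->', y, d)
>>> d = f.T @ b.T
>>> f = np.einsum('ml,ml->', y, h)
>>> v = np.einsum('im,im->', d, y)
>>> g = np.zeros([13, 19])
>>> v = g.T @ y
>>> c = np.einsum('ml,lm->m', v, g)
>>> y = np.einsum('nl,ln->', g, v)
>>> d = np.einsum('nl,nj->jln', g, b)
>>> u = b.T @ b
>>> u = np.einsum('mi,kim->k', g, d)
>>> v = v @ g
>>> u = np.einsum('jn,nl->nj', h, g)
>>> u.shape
(13, 13)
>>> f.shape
()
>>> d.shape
(7, 19, 13)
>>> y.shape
()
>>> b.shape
(13, 7)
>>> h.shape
(13, 13)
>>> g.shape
(13, 19)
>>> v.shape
(19, 19)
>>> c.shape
(19,)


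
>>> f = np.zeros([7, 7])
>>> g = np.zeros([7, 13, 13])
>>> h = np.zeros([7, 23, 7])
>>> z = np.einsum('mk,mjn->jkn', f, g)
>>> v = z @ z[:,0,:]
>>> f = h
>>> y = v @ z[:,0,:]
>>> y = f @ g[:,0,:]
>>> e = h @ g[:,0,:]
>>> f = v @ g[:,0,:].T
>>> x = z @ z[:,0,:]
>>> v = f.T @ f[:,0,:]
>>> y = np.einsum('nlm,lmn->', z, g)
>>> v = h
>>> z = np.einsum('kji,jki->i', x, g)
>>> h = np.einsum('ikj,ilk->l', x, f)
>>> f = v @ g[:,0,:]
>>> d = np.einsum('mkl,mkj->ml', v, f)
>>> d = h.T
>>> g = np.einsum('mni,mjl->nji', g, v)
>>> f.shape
(7, 23, 13)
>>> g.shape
(13, 23, 13)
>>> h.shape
(7,)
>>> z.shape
(13,)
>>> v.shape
(7, 23, 7)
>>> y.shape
()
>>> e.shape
(7, 23, 13)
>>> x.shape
(13, 7, 13)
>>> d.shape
(7,)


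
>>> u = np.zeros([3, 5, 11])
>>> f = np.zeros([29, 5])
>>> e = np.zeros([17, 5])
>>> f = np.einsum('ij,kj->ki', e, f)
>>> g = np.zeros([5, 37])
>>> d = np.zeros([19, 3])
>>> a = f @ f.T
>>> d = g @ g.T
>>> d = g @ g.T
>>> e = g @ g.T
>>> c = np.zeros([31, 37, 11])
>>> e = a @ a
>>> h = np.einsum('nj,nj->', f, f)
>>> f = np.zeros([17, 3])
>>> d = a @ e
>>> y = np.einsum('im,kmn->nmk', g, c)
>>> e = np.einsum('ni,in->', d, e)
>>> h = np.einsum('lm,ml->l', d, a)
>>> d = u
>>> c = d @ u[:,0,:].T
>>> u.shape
(3, 5, 11)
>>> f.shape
(17, 3)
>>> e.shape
()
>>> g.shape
(5, 37)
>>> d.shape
(3, 5, 11)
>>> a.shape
(29, 29)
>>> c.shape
(3, 5, 3)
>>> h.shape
(29,)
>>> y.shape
(11, 37, 31)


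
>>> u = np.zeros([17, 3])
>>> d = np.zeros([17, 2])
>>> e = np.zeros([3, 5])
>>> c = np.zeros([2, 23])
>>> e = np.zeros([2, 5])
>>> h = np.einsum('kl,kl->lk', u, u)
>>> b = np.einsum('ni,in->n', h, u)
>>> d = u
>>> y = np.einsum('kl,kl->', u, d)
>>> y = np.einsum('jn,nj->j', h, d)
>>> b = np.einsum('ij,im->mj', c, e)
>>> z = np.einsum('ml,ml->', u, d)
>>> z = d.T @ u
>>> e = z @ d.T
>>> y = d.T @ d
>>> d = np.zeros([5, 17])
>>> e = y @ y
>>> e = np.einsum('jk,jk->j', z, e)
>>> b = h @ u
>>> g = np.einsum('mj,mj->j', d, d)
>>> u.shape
(17, 3)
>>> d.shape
(5, 17)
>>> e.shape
(3,)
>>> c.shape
(2, 23)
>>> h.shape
(3, 17)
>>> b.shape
(3, 3)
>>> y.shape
(3, 3)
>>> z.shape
(3, 3)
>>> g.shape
(17,)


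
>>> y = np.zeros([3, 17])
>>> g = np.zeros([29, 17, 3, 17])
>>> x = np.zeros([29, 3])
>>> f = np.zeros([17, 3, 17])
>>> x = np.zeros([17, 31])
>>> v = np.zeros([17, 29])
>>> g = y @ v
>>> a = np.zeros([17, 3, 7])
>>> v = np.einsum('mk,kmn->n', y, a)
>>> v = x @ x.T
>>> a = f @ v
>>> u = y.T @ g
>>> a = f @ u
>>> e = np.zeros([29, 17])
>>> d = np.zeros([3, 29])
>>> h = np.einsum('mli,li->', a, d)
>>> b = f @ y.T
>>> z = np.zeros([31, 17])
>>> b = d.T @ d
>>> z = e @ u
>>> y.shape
(3, 17)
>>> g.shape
(3, 29)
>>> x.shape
(17, 31)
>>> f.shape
(17, 3, 17)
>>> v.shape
(17, 17)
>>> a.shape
(17, 3, 29)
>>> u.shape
(17, 29)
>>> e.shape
(29, 17)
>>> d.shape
(3, 29)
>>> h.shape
()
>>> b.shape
(29, 29)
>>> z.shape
(29, 29)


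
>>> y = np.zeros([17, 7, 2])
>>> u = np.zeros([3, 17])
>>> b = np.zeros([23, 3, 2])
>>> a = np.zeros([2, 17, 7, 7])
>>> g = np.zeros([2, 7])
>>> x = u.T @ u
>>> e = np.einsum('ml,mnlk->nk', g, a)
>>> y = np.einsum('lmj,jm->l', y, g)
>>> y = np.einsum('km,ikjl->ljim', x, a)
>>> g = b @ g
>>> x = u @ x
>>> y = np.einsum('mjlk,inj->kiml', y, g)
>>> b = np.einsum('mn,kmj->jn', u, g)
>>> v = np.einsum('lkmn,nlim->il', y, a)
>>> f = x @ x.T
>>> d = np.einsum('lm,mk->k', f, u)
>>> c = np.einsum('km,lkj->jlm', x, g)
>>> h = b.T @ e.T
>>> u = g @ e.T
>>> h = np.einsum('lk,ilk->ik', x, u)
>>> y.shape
(17, 23, 7, 2)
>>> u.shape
(23, 3, 17)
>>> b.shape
(7, 17)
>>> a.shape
(2, 17, 7, 7)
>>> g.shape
(23, 3, 7)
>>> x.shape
(3, 17)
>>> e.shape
(17, 7)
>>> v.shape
(7, 17)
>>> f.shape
(3, 3)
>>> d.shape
(17,)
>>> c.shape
(7, 23, 17)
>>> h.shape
(23, 17)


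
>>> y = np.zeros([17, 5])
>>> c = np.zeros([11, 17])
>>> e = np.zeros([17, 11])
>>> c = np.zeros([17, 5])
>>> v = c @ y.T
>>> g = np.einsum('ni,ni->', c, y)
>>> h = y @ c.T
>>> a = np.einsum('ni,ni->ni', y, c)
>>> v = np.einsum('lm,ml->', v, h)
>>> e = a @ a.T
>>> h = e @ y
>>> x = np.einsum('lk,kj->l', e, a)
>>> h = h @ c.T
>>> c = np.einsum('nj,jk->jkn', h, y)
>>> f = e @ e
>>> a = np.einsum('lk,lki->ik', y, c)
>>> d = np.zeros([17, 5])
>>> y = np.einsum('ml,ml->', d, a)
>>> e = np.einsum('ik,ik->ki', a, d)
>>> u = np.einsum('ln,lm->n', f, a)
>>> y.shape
()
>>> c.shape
(17, 5, 17)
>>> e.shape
(5, 17)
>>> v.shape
()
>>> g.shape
()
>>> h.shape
(17, 17)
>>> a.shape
(17, 5)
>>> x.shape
(17,)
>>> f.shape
(17, 17)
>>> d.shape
(17, 5)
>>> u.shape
(17,)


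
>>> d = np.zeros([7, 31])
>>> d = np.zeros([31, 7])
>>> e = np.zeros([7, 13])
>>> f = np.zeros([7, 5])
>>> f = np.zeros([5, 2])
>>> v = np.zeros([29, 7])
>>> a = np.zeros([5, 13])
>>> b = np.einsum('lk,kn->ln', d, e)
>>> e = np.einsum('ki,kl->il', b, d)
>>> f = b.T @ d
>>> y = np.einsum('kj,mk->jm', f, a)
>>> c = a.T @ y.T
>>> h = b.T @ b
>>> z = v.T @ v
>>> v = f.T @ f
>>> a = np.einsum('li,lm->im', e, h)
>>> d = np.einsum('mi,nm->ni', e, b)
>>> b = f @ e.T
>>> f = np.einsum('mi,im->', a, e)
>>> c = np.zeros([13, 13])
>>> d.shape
(31, 7)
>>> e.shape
(13, 7)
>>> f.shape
()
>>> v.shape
(7, 7)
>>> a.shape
(7, 13)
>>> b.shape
(13, 13)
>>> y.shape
(7, 5)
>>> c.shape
(13, 13)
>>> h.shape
(13, 13)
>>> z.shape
(7, 7)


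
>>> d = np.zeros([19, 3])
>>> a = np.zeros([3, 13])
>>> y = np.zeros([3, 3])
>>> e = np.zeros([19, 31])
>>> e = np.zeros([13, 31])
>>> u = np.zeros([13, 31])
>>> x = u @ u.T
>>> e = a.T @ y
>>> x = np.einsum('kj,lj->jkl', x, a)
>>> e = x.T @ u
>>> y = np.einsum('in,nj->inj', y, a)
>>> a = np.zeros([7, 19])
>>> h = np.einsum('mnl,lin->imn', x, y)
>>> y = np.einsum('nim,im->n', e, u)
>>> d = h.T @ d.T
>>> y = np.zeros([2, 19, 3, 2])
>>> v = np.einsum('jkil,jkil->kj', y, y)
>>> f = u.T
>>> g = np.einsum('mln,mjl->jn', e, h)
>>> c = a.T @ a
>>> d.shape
(13, 13, 19)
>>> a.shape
(7, 19)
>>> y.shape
(2, 19, 3, 2)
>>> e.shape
(3, 13, 31)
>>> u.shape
(13, 31)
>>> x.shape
(13, 13, 3)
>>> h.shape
(3, 13, 13)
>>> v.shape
(19, 2)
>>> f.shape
(31, 13)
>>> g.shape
(13, 31)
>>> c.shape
(19, 19)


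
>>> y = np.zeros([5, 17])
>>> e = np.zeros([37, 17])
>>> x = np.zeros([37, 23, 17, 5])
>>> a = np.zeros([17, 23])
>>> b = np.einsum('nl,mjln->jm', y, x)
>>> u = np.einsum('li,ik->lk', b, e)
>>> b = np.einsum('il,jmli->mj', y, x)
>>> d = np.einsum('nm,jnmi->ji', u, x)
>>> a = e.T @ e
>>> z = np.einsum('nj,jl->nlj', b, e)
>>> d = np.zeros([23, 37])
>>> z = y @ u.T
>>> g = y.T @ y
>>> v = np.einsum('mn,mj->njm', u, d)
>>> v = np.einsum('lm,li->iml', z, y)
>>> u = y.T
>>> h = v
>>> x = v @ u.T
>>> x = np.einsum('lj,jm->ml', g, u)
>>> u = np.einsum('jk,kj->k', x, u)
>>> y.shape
(5, 17)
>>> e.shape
(37, 17)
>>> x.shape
(5, 17)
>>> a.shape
(17, 17)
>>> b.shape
(23, 37)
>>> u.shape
(17,)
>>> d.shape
(23, 37)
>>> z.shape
(5, 23)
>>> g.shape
(17, 17)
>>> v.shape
(17, 23, 5)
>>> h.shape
(17, 23, 5)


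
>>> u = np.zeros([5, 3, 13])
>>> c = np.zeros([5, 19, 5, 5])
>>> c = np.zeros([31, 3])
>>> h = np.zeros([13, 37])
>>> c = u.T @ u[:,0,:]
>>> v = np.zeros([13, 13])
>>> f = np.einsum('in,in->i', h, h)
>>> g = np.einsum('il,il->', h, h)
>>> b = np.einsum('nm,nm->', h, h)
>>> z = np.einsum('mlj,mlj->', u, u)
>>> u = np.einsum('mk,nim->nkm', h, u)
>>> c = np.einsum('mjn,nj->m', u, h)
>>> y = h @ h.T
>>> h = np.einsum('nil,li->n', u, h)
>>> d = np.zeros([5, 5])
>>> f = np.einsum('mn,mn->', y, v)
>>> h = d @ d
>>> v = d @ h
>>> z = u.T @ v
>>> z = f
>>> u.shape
(5, 37, 13)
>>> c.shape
(5,)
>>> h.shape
(5, 5)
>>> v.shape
(5, 5)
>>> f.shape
()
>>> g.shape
()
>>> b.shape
()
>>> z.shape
()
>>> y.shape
(13, 13)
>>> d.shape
(5, 5)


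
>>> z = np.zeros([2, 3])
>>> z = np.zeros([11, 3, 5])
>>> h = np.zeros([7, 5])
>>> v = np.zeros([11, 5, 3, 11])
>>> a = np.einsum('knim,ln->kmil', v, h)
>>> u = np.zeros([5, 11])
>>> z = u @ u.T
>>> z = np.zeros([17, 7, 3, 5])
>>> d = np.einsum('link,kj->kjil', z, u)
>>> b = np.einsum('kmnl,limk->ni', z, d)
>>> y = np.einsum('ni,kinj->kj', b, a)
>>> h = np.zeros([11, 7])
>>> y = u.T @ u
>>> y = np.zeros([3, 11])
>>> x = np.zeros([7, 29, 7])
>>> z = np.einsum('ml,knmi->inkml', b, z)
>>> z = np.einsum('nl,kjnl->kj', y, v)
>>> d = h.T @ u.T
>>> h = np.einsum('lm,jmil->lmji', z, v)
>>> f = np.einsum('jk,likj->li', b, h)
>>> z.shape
(11, 5)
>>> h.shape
(11, 5, 11, 3)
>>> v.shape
(11, 5, 3, 11)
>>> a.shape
(11, 11, 3, 7)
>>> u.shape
(5, 11)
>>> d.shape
(7, 5)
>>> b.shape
(3, 11)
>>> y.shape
(3, 11)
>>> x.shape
(7, 29, 7)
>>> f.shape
(11, 5)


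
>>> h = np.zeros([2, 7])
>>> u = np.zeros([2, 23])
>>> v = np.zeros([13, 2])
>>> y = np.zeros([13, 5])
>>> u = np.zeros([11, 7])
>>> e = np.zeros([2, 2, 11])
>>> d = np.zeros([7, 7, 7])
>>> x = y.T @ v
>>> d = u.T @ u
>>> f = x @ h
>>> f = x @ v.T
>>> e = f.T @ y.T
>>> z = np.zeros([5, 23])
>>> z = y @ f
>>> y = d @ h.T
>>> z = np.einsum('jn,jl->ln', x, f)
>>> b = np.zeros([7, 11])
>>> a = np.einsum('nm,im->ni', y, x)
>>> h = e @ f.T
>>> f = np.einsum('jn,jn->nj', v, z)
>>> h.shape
(13, 5)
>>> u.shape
(11, 7)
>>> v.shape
(13, 2)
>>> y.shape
(7, 2)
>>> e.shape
(13, 13)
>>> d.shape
(7, 7)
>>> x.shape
(5, 2)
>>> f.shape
(2, 13)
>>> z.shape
(13, 2)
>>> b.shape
(7, 11)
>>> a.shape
(7, 5)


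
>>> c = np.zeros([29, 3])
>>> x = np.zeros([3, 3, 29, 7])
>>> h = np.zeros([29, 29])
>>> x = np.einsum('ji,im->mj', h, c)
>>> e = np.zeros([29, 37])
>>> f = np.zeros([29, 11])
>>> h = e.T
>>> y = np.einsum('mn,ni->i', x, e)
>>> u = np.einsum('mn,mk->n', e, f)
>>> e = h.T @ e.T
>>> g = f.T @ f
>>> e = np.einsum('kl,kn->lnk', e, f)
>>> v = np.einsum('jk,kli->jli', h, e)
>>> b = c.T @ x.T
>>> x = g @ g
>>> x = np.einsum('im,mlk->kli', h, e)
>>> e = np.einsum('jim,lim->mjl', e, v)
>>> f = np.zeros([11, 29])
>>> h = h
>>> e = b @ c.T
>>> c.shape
(29, 3)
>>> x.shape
(29, 11, 37)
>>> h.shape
(37, 29)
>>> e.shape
(3, 29)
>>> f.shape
(11, 29)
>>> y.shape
(37,)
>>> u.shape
(37,)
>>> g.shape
(11, 11)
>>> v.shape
(37, 11, 29)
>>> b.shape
(3, 3)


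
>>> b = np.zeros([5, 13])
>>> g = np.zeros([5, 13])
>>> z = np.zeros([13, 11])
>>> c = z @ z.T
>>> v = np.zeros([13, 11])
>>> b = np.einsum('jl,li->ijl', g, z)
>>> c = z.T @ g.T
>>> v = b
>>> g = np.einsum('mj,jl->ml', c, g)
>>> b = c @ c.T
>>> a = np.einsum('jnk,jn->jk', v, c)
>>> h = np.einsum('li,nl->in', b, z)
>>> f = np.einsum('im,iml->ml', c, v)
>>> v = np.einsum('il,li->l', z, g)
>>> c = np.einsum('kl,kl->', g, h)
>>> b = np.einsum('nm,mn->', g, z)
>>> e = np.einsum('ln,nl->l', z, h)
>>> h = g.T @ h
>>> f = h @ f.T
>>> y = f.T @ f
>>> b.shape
()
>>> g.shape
(11, 13)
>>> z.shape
(13, 11)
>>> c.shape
()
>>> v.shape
(11,)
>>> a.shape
(11, 13)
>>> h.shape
(13, 13)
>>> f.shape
(13, 5)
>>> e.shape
(13,)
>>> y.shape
(5, 5)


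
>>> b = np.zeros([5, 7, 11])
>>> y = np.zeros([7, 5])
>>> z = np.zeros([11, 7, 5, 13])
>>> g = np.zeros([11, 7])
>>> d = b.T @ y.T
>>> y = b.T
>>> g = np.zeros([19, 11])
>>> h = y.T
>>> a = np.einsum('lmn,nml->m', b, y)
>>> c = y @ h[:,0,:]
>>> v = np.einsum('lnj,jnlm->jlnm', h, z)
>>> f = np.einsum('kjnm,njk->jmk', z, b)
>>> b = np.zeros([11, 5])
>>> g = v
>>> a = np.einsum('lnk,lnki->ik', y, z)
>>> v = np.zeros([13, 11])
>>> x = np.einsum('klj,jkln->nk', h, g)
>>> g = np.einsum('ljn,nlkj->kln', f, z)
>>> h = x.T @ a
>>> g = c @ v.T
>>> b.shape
(11, 5)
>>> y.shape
(11, 7, 5)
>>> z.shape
(11, 7, 5, 13)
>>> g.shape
(11, 7, 13)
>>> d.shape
(11, 7, 7)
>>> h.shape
(5, 5)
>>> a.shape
(13, 5)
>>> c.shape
(11, 7, 11)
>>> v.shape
(13, 11)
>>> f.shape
(7, 13, 11)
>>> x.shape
(13, 5)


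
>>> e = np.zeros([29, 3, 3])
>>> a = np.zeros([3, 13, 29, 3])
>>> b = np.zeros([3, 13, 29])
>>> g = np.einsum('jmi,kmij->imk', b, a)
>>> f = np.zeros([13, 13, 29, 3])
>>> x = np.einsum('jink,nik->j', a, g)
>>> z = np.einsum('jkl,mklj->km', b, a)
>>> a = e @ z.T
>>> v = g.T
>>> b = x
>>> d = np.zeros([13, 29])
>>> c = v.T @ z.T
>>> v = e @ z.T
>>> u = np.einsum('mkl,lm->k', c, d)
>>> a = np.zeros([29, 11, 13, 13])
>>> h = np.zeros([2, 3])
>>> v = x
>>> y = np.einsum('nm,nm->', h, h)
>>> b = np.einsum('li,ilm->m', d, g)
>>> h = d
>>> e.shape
(29, 3, 3)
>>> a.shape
(29, 11, 13, 13)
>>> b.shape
(3,)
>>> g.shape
(29, 13, 3)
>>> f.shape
(13, 13, 29, 3)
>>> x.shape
(3,)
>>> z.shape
(13, 3)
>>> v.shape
(3,)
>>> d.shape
(13, 29)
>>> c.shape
(29, 13, 13)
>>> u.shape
(13,)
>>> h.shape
(13, 29)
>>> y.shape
()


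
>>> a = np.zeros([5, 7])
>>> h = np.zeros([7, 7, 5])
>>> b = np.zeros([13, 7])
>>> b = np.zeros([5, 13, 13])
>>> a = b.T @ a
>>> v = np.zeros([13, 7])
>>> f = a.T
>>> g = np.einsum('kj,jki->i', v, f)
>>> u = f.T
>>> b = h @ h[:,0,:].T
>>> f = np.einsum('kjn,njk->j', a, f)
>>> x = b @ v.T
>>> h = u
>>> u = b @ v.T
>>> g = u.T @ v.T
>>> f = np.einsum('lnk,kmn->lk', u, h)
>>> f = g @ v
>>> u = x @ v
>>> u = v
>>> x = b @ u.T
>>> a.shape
(13, 13, 7)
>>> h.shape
(13, 13, 7)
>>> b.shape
(7, 7, 7)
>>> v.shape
(13, 7)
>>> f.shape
(13, 7, 7)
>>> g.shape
(13, 7, 13)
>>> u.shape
(13, 7)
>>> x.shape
(7, 7, 13)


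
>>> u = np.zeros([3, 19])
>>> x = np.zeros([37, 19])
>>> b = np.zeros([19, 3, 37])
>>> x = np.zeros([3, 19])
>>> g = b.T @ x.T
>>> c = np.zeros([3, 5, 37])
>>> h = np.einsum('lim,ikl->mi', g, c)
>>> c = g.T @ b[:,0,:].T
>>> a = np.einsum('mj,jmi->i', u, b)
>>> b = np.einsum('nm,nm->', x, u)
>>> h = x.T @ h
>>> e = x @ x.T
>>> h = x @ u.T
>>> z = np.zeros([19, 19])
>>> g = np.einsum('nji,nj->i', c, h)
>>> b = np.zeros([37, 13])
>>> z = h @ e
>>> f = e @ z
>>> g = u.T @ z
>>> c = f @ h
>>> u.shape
(3, 19)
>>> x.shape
(3, 19)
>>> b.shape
(37, 13)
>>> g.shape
(19, 3)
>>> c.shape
(3, 3)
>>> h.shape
(3, 3)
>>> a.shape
(37,)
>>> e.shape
(3, 3)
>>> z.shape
(3, 3)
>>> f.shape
(3, 3)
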